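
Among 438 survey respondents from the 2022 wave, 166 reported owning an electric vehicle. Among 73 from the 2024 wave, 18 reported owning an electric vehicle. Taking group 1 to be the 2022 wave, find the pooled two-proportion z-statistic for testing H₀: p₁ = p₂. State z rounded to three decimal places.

z = 2.182

Sample proportions: p̂₁ = 166/438 = 0.37900 and p̂₂ = 18/73 = 0.24658.
Pooled p̂ = (166+18)/(438+73) = 184/511 = 0.36008.
SE = √[p̂(1−p̂)(1/n₁+1/n₂)] = √[0.36008·0.63992·(1/438+1/73)] ≈ 0.060684.
z = (p̂₁ − p̂₂)/SE = (0.37900 − 0.24658)/0.060684 = 0.13242/0.060684 = 2.182.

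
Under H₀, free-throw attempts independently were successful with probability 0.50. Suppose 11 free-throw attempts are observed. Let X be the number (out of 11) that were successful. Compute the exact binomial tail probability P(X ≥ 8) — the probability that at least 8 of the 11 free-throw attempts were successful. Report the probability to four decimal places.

X is binomial with n = 11 and p = 0.50.
P(X ≥ 8) = C(11,8)·0.50^8·0.50^3 + C(11,9)·0.50^9·0.50^2 + C(11,10)·0.50^10·0.50^1 + C(11,11)·0.50^11·0.50^0.
= 0.080566 + 0.026855 + 0.005371 + 0.000488 = 0.1133.

P = 0.1133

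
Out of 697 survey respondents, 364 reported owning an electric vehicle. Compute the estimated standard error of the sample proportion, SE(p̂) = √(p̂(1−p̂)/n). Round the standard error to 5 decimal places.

SE = 0.01892

p̂ = 364/697 = 0.52224.
p̂(1−p̂) = 0.52224·0.47776 = 0.249505.
SE = √(0.249505/697) = 0.01892.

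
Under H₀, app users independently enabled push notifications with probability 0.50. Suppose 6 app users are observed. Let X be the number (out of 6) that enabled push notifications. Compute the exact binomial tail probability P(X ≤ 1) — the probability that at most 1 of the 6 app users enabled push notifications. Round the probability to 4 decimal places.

P = 0.1094

X is binomial with n = 6 and p = 0.50.
P(X ≤ 1) = C(6,0)·0.50^0·0.50^6 + C(6,1)·0.50^1·0.50^5.
= 0.015625 + 0.093750 = 0.1094.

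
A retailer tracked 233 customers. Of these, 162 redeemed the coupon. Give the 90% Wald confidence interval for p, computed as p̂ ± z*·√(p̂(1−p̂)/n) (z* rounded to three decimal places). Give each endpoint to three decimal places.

(0.646, 0.745)

With x = 162 successes in n = 233, p̂ = 0.69528.
SE = √(p̂(1−p̂)/n) = √(0.211866/233) = 0.030155.
z* = 1.645 at the 90% level.
Margin = 1.645·0.030155 = 0.04960.
So the interval runs from 0.646 to 0.745.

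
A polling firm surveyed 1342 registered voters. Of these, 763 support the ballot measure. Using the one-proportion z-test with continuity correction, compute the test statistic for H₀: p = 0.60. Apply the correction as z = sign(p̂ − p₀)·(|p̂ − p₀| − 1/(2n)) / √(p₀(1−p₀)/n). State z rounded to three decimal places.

z = -2.324

Sample proportion p̂ = 763/1342 = 0.56855. p̂ − p₀ = -0.031446.
1/(2n) = 0.000373.
Corrected numerator: |-0.031446| − 0.000373 = 0.031073.
SE₀ = √(0.60·0.40/1342) = 0.013373.
z = −0.031073/0.013373 = -2.324.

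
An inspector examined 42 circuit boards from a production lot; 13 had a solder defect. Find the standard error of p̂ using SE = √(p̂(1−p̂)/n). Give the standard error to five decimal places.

SE = 0.07133

The sample proportion is 13/42 = 0.30952.
p̂(1−p̂) = 0.30952·0.69048 = 0.213717.
Dividing by n and taking the root: √0.005088500 = 0.07133.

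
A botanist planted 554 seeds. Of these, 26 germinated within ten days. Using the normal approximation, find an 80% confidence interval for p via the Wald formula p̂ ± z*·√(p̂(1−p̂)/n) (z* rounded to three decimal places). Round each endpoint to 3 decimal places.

Sample proportion p̂ = 26/554 = 0.04693.
Standard error of p̂: √(0.044729/554) = √0.000080738 = 0.008985.
For 80% confidence, z* = 1.282.
Margin = 1.282·0.008985 = 0.01152.
So the interval runs from 0.035 to 0.058.

(0.035, 0.058)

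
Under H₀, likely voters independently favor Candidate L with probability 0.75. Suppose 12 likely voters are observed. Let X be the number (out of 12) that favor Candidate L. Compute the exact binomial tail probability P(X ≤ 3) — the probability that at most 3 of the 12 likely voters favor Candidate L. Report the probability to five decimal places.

P = 0.00039

X is binomial with n = 12 and p = 0.75.
P(X ≤ 3) = C(12,0)·0.75^0·0.25^12 + C(12,1)·0.75^1·0.25^11 + C(12,2)·0.75^2·0.25^10 + C(12,3)·0.75^3·0.25^9.
= 0.000000 + 0.000002 + 0.000035 + 0.000354 = 0.00039.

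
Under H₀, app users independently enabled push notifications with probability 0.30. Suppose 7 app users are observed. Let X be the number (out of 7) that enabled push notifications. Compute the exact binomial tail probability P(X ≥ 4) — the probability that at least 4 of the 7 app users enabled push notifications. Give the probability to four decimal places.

X is binomial with n = 7 and p = 0.30.
P(X ≥ 4) = C(7,4)·0.30^4·0.70^3 + C(7,5)·0.30^5·0.70^2 + C(7,6)·0.30^6·0.70^1 + C(7,7)·0.30^7·0.70^0.
= 0.097240 + 0.025005 + 0.003572 + 0.000219 = 0.1260.

P = 0.1260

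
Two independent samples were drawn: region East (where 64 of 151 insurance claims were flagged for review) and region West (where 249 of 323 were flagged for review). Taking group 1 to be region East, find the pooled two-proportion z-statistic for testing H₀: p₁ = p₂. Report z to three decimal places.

Sample proportions: p̂₁ = 64/151 = 0.42384 and p̂₂ = 249/323 = 0.77090.
Pooling: p̂ = 313/474 = 0.66034.
Pooled SE = √[0.2242919·0.00971849] ≈ 0.046688.
z = -0.34706/0.046688 = -7.434.

z = -7.434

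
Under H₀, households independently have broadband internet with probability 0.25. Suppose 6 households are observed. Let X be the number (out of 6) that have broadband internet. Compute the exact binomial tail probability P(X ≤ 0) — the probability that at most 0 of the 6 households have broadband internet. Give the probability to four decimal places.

P = 0.1780

X is binomial with n = 6 and p = 0.25.
P(X ≤ 0) = C(6,0)·0.25^0·0.75^6.
= 0.177979 = 0.1780.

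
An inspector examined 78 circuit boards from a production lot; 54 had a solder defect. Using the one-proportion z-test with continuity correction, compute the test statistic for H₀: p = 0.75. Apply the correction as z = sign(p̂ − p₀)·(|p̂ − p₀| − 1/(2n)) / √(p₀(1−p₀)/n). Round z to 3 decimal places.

With x = 54 successes in n = 78, p̂ = 0.69231. p̂ − p₀ = -0.057692.
1/(2n) = 0.006410.
Corrected numerator: |-0.057692| − 0.006410 = 0.051282.
SE₀ = √(0.75·0.25/78) = 0.049029.
z = −0.051282/0.049029 = -1.046.

z = -1.046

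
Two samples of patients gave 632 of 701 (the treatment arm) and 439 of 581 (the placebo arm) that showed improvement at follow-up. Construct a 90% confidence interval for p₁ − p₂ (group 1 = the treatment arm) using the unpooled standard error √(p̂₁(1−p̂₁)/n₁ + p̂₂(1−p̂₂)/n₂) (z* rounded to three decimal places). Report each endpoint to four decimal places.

p̂₁ = 0.90157, p̂₂ = 0.75559, so the observed difference is 0.14598.
SE = √(0.000126594 + 0.000317852) = √0.000444446 = 0.021082.
z* = 1.645 at the 90% level. Margin of error = 0.03468.
CI: 0.14598 ± 0.03468 = (0.1113, 0.1807).

(0.1113, 0.1807)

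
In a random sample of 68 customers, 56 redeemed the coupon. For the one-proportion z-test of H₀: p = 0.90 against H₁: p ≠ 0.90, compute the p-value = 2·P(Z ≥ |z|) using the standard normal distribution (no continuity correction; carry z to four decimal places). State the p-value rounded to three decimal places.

p-value = 0.036

p̂ = 56/68 = 0.82353.
Null standard error: √(0.90·0.10/68) = √0.001323529 = 0.036380.
z = (p̂ − p₀)/SE = (56/68 − 0.90)/0.036380 ≈ -2.1020.
p-value = 2·P(Z ≥ |z|) with z = -2.1020 → 0.036.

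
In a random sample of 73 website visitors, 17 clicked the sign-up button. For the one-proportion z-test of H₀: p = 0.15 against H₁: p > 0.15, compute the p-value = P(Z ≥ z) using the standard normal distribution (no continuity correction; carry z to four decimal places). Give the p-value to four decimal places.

p-value = 0.0237

With x = 17 successes in n = 73, p̂ = 0.23288.
Null standard error: √(0.15·0.85/73) = √0.001746575 = 0.041792.
z = (p̂ − p₀)/SE = (17/73 − 0.15)/0.041792 ≈ 1.9831.
From the standard normal, P(Z ≥ z) = 0.0237.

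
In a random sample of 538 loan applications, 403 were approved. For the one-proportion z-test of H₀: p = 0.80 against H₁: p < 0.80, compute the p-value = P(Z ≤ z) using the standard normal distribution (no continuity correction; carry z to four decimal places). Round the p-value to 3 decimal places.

p̂ = 403/538 = 0.74907.
SE₀ = √(0.80·0.20/538) = 0.017245.
z = (p̂ − p₀)/SE = (403/538 − 0.80)/0.017245 ≈ -2.9532.
p-value = P(Z ≤ z) with z = -2.9532 → 0.002.

p-value = 0.002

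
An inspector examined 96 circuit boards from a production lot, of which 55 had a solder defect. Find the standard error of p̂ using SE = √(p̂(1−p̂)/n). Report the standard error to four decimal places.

p̂ = 55/96 = 0.57292.
p̂(1−p̂) = 0.244683.
SE = √(0.244683/96) = √0.002548781 = 0.0505.

SE = 0.0505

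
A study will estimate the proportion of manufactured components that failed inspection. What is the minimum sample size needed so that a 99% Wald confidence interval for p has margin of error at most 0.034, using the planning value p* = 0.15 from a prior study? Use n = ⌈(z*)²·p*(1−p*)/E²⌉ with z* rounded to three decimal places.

n = 732

The 99% critical value is z* = 2.576.
p*(1−p*) = 0.15·0.85 = 0.1275.
Required n before rounding: 6.635776 × 0.1275 / 0.034² = 731.887.
Rounding up, n = 732.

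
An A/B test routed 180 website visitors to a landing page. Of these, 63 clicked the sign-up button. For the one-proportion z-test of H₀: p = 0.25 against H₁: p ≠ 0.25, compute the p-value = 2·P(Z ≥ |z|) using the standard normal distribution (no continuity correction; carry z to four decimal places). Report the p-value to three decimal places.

p̂ = 63/180 = 0.35000.
Under H₀, SE = √(p₀(1−p₀)/n) = √(0.25·0.75/180) = √0.001041667 = 0.032275.
Test statistic (full precision, shown to 4 dp): z = (63/180 − 0.25)/SE₀ ≈ 3.0984.
From the standard normal, 2·P(Z ≥ |z|) = 0.002.

p-value = 0.002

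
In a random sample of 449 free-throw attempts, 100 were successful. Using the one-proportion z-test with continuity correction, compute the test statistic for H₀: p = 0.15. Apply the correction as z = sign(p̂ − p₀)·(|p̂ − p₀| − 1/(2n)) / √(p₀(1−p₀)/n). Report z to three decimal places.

z = 4.249

Sample proportion p̂ = 100/449 = 0.22272. p̂ − p₀ = 0.072717.
Continuity correction 1/(2n) = 1/898 = 0.001114.
Corrected numerator: |0.072717| − 0.001114 = 0.071603.
Null standard error: √(0.15·0.85/449) = √0.000283964 = 0.016851.
z = +0.071603/0.016851 = 4.249.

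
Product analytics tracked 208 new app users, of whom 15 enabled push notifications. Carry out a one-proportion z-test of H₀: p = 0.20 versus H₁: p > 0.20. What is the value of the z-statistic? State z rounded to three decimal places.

The sample proportion is 15/208 = 0.07212.
Under H₀, SE = √(p₀(1−p₀)/n) = √(0.20·0.80/208) = √0.000769231 = 0.027735.
z = (0.07212 − 0.20)/0.027735 = -0.12788/0.027735 = -4.611.

z = -4.611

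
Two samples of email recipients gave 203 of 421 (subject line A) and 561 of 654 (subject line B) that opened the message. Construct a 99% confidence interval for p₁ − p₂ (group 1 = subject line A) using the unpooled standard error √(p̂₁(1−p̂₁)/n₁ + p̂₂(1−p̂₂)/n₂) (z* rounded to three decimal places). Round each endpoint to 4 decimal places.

p̂₁ = 0.48219, p̂₂ = 0.85780, so the observed difference is -0.37561.
Unpooled SE = √(p̂₁(1−p̂₁)/n₁ + p̂₂(1−p̂₂)/n₂) = √(0.000593070 + 0.000186514) = 0.027921.
The 99% critical value is z* = 2.576. Margin of error = 0.07192.
CI: -0.37561 ± 0.07192 = (-0.4475, -0.3037).

(-0.4475, -0.3037)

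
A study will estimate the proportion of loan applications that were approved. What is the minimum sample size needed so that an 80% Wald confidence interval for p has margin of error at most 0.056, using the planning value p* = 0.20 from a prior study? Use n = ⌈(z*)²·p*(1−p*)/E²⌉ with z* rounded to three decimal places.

n = 84

The 80% critical value is z* = 1.282.
p*(1−p*) = 0.1600.
Required n before rounding: 1.643524 × 0.1600 / 0.056² = 83.853.
Rounding up, n = 84.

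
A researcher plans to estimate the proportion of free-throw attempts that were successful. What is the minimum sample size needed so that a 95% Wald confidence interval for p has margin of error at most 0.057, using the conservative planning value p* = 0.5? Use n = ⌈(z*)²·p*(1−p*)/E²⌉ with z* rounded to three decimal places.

n = 296

For 95% confidence, z* = 1.960.
p*(1−p*) = 0.50·0.50 = 0.2500.
(z*)²·p*(1−p*)/E² = 3.841600·0.2500/0.003249 = 295.599.
Rounding up, n = 296.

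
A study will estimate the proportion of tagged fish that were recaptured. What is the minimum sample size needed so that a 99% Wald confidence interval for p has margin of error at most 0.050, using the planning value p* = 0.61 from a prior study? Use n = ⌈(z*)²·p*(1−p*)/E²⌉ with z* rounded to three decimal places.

For 99% confidence, z* = 2.576.
p*(1−p*) = 0.2379.
Required n before rounding: 6.635776 × 0.2379 / 0.050² = 631.460.
Rounding up, n = 632.

n = 632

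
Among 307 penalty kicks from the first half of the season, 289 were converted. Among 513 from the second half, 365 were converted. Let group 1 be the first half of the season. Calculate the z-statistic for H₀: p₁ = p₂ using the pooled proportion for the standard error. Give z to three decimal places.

z = 7.928

Sample proportions: p̂₁ = 289/307 = 0.94137 and p̂₂ = 365/513 = 0.71150.
Pooled p̂ = (289+365)/(307+513) = 654/820 = 0.79756.
SE = √[p̂(1−p̂)(1/n₁+1/n₂)] = √[0.79756·0.20244·(1/307+1/513)] ≈ 0.028994.
z = (p̂₁ − p̂₂)/SE = (0.94137 − 0.71150)/0.028994 = 0.22987/0.028994 = 7.928.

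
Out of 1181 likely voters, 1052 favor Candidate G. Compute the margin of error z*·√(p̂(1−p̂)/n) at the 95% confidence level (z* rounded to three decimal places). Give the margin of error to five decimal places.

ME = 0.01779

With x = 1052 successes in n = 1181, p̂ = 0.89077.
SE(p̂) = √(0.89077·0.10923/1181) = 0.009077.
z* = 1.960 at the 95% level.
Margin of error = z*·SE = 1.960 × 0.009077 = 0.01779.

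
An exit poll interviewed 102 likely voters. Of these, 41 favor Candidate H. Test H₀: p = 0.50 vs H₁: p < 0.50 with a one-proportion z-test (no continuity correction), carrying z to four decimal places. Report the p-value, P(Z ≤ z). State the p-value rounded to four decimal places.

p-value = 0.0238

The sample proportion is 41/102 = 0.40196.
SE₀ = √(0.50·0.50/102) = 0.049507.
Test statistic (full precision, shown to 4 dp): z = (41/102 − 0.50)/SE₀ ≈ -1.9803.
From the standard normal, P(Z ≤ z) = 0.0238.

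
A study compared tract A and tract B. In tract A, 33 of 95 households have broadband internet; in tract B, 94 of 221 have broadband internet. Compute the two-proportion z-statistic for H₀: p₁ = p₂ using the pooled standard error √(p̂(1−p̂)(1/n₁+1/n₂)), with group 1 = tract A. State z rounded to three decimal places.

z = -1.296

Sample proportions: p̂₁ = 33/95 = 0.34737 and p̂₂ = 94/221 = 0.42534.
Pooling: p̂ = 127/316 = 0.40190.
Pooled SE = √[0.2403761·0.01505120] ≈ 0.060149.
z = (p̂₁ − p̂₂)/SE = (0.34737 − 0.42534)/0.060149 = -0.07797/0.060149 = -1.296.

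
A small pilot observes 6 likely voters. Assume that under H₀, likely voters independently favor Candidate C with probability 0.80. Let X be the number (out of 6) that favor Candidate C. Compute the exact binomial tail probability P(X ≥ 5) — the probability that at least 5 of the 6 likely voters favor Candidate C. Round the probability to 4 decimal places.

X is binomial with n = 6 and p = 0.80.
P(X ≥ 5) = C(6,5)·0.80^5·0.20^1 + C(6,6)·0.80^6·0.20^0.
= 0.393216 + 0.262144 = 0.6554.

P = 0.6554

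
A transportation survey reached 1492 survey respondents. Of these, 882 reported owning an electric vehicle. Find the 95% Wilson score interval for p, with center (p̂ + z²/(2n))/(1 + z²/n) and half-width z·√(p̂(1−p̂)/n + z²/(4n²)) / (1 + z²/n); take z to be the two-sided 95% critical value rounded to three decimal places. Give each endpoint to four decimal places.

Here p̂ = 882/1492 = 0.59115 and z = 1.960 (z² = 3.841600).
1 + z²/n = 1.002575.
Adjusted center: (0.59115 + z²/(2n))/1.002575 = 0.59092.
Radicand: p̂(1−p̂)/n + z²/(4n²) = 0.000161991 + 0.000000431 = 0.000162422.
Half-width = z·√(radicand)/denom = 1.960·0.012745/1.002575 = 0.02492.
So the interval runs from 0.5660 to 0.6158.

(0.5660, 0.6158)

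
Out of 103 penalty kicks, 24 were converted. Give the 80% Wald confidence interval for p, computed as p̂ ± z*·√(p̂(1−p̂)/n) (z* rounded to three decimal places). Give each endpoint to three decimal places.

(0.180, 0.286)

With x = 24 successes in n = 103, p̂ = 0.23301.
SE = √(p̂(1−p̂)/n) = √(0.178716/103) = 0.041655.
The 80% critical value is z* = 1.282.
Margin of error: 1.282 × 0.041655 = 0.05340.
CI: 0.23301 ± 0.05340 = (0.180, 0.286).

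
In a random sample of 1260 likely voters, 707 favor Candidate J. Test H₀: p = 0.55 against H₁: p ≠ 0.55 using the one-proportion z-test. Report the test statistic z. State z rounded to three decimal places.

With x = 707 successes in n = 1260, p̂ = 0.56111.
Under H₀, SE = √(p₀(1−p₀)/n) = √(0.55·0.45/1260) = √0.000196429 = 0.014015.
Test statistic: z = 0.01111/0.014015 = 0.793.

z = 0.793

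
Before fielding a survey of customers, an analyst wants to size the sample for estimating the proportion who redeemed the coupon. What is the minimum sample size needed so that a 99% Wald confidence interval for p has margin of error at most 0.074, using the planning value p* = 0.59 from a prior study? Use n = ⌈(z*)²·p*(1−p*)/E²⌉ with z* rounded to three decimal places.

n = 294

The 99% critical value is z* = 2.576.
p*(1−p*) = 0.59·0.41 = 0.2419.
Required n before rounding: 6.635776 × 0.2419 / 0.074² = 293.133.
⌈293.133⌉ = 294.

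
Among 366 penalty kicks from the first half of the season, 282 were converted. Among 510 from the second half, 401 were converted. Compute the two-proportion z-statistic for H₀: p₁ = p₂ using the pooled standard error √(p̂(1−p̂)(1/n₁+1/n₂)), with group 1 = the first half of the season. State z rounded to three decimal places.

Sample proportions: p̂₁ = 282/366 = 0.77049 and p̂₂ = 401/510 = 0.78627.
Pooled p̂ = (282+401)/(366+510) = 683/876 = 0.77968.
Pooled SE = √[0.1717789·0.00469302] ≈ 0.028393.
z = -0.01578/0.028393 = -0.556.

z = -0.556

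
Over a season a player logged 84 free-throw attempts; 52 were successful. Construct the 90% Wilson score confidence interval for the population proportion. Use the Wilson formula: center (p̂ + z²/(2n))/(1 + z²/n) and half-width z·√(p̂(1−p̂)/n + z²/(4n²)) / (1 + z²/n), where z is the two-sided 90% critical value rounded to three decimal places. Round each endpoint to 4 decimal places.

Here p̂ = 52/84 = 0.61905 and z = 1.645 (z² = 2.706025).
1 + z²/n = 1.032215.
Center = (0.61905 + 0.016107)/1.032215 = 0.61533.
Radicand: p̂(1−p̂)/n + z²/(4n²) = 0.002807472 + 0.000095877 = 0.002903349.
Half-width = 1.645·√0.002903349/1.032215 = 0.08587.
Interval: 0.61533 ± 0.08587 → (0.5295, 0.7012).

(0.5295, 0.7012)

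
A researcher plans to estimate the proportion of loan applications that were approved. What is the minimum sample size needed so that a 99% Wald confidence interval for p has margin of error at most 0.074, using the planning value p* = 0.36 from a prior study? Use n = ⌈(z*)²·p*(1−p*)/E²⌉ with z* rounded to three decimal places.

n = 280

The 99% critical value is z* = 2.576.
p*(1−p*) = 0.2304.
Required n before rounding: 6.635776 × 0.2304 / 0.074² = 279.197.
⌈279.197⌉ = 280.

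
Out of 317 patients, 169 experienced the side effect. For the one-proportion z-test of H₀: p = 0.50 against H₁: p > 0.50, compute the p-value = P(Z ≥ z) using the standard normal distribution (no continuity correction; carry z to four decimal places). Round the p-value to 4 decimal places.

With x = 169 successes in n = 317, p̂ = 0.53312.
Under H₀, SE = √(p₀(1−p₀)/n) = √(0.50·0.50/317) = √0.000788644 = 0.028083.
Test statistic (full precision, shown to 4 dp): z = (169/317 − 0.50)/SE₀ ≈ 1.1795.
From the standard normal, P(Z ≥ z) = 0.1191.

p-value = 0.1191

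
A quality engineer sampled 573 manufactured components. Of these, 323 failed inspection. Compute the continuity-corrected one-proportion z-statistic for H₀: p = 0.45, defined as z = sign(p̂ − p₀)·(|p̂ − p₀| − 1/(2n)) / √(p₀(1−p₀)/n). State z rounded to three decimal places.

p̂ = 323/573 = 0.56370. p̂ − p₀ = 0.113700.
Continuity correction 1/(2n) = 1/1146 = 0.000873.
Corrected numerator: |0.113700| − 0.000873 = 0.112827.
SE₀ = √(0.45·0.55/573) = 0.020783.
z = (+)0.112827/0.020783 = 5.429.

z = 5.429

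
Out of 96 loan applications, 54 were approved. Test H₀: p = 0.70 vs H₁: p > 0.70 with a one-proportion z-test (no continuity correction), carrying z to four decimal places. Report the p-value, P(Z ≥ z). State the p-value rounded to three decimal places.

With x = 54 successes in n = 96, p̂ = 0.56250.
Under H₀, SE = √(p₀(1−p₀)/n) = √(0.70·0.30/96) = √0.002187500 = 0.046771.
z = (p̂ − p₀)/SE = (54/96 − 0.70)/0.046771 ≈ -2.9399.
p-value = P(Z ≥ z) with z = -2.9399 → 0.998.

p-value = 0.998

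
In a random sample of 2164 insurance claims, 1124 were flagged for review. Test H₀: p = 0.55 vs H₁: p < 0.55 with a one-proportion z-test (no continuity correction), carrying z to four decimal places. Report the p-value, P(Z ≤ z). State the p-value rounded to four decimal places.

The sample proportion is 1124/2164 = 0.51941.
Null standard error: √(0.55·0.45/2164) = √0.000114372 = 0.010694.
Test statistic (full precision, shown to 4 dp): z = (1124/2164 − 0.55)/SE₀ ≈ -2.8605.
p-value = P(Z ≤ z) with z = -2.8605 → 0.0021.

p-value = 0.0021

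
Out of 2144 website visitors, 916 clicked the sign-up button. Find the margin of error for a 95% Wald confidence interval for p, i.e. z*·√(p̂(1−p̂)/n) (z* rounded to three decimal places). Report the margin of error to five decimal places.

Sample proportion p̂ = 916/2144 = 0.42724.
SE = √(p̂(1−p̂)/n) = √(0.244706/2144) = 0.010683.
The 95% critical value is z* = 1.960.
ME = 1.960·0.010683 = 0.02094.

ME = 0.02094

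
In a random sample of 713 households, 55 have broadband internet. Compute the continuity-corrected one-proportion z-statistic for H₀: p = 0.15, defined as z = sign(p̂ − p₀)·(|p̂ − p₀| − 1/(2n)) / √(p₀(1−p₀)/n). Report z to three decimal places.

p̂ = 55/713 = 0.07714. p̂ − p₀ = -0.072861.
1/(2n) = 0.000701.
Corrected numerator: |-0.072861| − 0.000701 = 0.072160.
Under H₀, SE = √(p₀(1−p₀)/n) = √(0.15·0.85/713) = √0.000178822 = 0.013372.
z = −0.072160/0.013372 = -5.396.

z = -5.396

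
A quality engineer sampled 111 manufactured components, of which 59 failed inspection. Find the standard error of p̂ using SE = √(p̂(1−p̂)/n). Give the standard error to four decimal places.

p̂ = 59/111 = 0.53153.
p̂(1−p̂) = 0.249006.
SE = √(0.249006/111) = √0.002243297 = 0.0474.

SE = 0.0474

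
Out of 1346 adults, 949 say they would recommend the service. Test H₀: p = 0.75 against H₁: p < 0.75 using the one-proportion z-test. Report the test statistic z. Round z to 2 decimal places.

The sample proportion is 949/1346 = 0.70505.
Under H₀, SE = √(p₀(1−p₀)/n) = √(0.75·0.25/1346) = √0.000139302 = 0.011803.
z = (0.70505 − 0.75)/0.011803 = -0.04495/0.011803 = -3.81.

z = -3.81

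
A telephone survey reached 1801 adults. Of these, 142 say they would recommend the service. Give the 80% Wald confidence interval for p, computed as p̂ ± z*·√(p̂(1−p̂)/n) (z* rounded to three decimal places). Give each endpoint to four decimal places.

p̂ = 142/1801 = 0.07885.
SE(p̂) = √(0.07885·0.92115/1801) = 0.006350.
For 80% confidence, z* = 1.282.
Margin = 1.282·0.006350 = 0.00814.
Interval: 0.07885 ± 0.00814 → (0.0707, 0.0870).

(0.0707, 0.0870)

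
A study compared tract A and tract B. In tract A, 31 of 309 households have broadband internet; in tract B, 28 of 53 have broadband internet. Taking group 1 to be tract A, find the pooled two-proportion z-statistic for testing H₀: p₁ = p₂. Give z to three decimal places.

Sample proportions: p̂₁ = 31/309 = 0.10032 and p̂₂ = 28/53 = 0.52830.
Pooled p̂ = (31+28)/(309+53) = 59/362 = 0.16298.
SE = √[p̂(1−p̂)(1/n₁+1/n₂)] = √[0.16298·0.83702·(1/309+1/53)] ≈ 0.054913.
z = -0.42798/0.054913 = -7.794.

z = -7.794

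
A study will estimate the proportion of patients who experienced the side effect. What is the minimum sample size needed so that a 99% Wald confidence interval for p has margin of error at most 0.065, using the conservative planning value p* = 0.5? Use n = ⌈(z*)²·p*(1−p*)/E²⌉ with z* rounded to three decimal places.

n = 393

For 99% confidence, z* = 2.576.
p*(1−p*) = 0.50·0.50 = 0.2500.
(z*)²·p*(1−p*)/E² = 6.635776·0.2500/0.004225 = 392.649.
⌈392.649⌉ = 393.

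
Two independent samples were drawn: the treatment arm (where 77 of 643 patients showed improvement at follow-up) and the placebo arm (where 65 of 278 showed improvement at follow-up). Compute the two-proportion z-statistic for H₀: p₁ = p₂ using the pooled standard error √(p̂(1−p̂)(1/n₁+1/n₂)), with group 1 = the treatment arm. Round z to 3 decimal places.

Sample proportions: p̂₁ = 77/643 = 0.11975 and p̂₂ = 65/278 = 0.23381.
Pooling: p̂ = 142/921 = 0.15418.
SE = √[p̂(1−p̂)(1/n₁+1/n₂)] = √[0.15418·0.84582·(1/643+1/278)] ≈ 0.025921.
z = (p̂₁ − p̂₂)/SE = (0.11975 − 0.23381)/0.025921 = -0.11406/0.025921 = -4.400.

z = -4.400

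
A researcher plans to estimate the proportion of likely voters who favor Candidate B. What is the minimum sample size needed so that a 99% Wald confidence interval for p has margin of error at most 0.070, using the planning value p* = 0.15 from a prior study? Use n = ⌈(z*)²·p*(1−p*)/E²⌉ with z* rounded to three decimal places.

The 99% critical value is z* = 2.576.
p*(1−p*) = 0.15·0.85 = 0.1275.
Required n before rounding: 6.635776 × 0.1275 / 0.070² = 172.666.
Rounding up, n = 173.

n = 173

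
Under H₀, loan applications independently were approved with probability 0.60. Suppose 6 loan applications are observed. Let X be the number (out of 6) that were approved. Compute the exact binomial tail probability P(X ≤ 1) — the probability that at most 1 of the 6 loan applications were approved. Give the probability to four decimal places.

X ~ Binomial(n=6, p=0.60).
P(X ≤ 1) = C(6,0)·0.60^0·0.40^6 + C(6,1)·0.60^1·0.40^5.
= 0.004096 + 0.036864 = 0.0410.

P = 0.0410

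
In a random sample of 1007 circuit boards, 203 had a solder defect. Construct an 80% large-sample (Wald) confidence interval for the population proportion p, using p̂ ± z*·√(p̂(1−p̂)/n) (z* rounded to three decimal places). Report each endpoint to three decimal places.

(0.185, 0.218)

With x = 203 successes in n = 1007, p̂ = 0.20159.
SE = √(p̂(1−p̂)/n) = √(0.160951/1007) = 0.012642.
The 80% critical value is z* = 1.282.
Margin of error: 1.282 × 0.012642 = 0.01621.
CI: 0.20159 ± 0.01621 = (0.185, 0.218).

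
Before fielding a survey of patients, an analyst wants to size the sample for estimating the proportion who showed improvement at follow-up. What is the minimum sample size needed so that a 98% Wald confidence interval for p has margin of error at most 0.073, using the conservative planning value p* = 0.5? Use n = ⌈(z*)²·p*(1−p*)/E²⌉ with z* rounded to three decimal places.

z* = 2.326 at the 98% level.
p*(1−p*) = 0.50·0.50 = 0.2500.
Required n before rounding: 5.410276 × 0.2500 / 0.073² = 253.813.
Rounding up, n = 254.

n = 254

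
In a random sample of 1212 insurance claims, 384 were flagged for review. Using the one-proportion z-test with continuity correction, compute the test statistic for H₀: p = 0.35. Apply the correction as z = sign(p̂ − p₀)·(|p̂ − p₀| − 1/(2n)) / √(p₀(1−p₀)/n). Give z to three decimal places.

z = -2.391

p̂ = 384/1212 = 0.31683. p̂ − p₀ = -0.033168.
1/(2n) = 0.000413.
Corrected numerator: |-0.033168| − 0.000413 = 0.032755.
Under H₀, SE = √(p₀(1−p₀)/n) = √(0.35·0.65/1212) = √0.000187706 = 0.013701.
z = −0.032755/0.013701 = -2.391.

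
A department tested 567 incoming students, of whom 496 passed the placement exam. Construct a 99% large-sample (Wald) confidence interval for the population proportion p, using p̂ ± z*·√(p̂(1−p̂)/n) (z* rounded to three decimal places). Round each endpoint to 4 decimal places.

The sample proportion is 496/567 = 0.87478.
SE = √(p̂(1−p̂)/n) = √(0.109540/567) = 0.013899.
The 99% critical value is z* = 2.576.
Margin of error: 2.576 × 0.013899 = 0.03580.
Interval: 0.87478 ± 0.03580 → (0.8390, 0.9106).

(0.8390, 0.9106)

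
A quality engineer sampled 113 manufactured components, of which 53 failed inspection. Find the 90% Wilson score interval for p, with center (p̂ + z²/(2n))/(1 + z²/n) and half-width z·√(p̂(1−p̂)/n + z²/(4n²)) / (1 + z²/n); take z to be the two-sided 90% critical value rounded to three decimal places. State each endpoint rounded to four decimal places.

p̂ = 53/113 = 0.46903; z = 1.645, so z² = 2.706025.
1 + z²/n = 1.023947.
Adjusted center: (0.46903 + z²/(2n))/1.023947 = 0.46975.
Radicand: p̂(1−p̂)/n + z²/(4n²) = 0.002203900 + 0.000052980 = 0.002256880.
Half-width = z·√(radicand)/denom = 1.645·0.047507/1.023947 = 0.07632.
CI: 0.46975 ± 0.07632 = (0.3934, 0.5461).

(0.3934, 0.5461)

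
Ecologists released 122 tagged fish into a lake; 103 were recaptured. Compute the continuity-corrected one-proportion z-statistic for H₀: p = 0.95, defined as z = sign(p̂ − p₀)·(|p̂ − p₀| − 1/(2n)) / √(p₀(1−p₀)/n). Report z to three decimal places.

z = -5.151

p̂ = 103/122 = 0.84426. p̂ − p₀ = -0.105738.
1/(2n) = 0.004098.
Corrected numerator: |-0.105738| − 0.004098 = 0.101640.
Null standard error: √(0.95·0.05/122) = √0.000389344 = 0.019732.
z = (−)0.101640/0.019732 = -5.151.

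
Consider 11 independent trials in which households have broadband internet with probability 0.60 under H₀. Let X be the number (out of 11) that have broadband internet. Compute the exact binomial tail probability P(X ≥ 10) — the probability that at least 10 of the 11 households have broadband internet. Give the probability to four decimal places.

P = 0.0302

X is binomial with n = 11 and p = 0.60.
P(X ≥ 10) = C(11,10)·0.60^10·0.40^1 + C(11,11)·0.60^11·0.40^0.
= 0.026605 + 0.003628 = 0.0302.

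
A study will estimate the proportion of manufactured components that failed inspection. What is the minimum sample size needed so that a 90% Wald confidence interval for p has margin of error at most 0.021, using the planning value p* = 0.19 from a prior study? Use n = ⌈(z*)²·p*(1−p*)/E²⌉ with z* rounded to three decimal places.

z* = 1.645 at the 90% level.
p*(1−p*) = 0.19·0.81 = 0.1539.
Required n before rounding: 2.706025 × 0.1539 / 0.021² = 944.347.
⌈944.347⌉ = 945.

n = 945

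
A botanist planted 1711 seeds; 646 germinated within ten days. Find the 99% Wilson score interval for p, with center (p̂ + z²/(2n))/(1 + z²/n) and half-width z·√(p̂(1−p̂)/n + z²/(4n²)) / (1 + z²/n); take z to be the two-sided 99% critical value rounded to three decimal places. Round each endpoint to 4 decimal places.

(0.3479, 0.4082)

p̂ = 646/1711 = 0.37756; z = 2.576, so z² = 6.635776.
1 + z²/n = 1.003878.
Center = (0.37756 + 0.001939)/1.003878 = 0.37803.
Radicand: p̂(1−p̂)/n + z²/(4n²) = 0.000137351 + 0.000000567 = 0.000137918.
Half-width = 2.576·√0.000137918/1.003878 = 0.03014.
CI: 0.37803 ± 0.03014 = (0.3479, 0.4082).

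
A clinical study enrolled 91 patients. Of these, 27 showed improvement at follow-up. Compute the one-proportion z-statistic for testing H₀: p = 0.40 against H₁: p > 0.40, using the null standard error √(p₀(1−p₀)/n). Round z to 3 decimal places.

z = -2.011

p̂ = 27/91 = 0.29670.
Null standard error: √(0.40·0.60/91) = √0.002637363 = 0.051355.
z = (0.29670 − 0.40)/0.051355 = -0.10330/0.051355 = -2.011.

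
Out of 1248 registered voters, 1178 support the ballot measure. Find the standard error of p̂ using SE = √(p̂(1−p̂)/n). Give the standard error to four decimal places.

p̂ = 1178/1248 = 0.94391.
p̂(1−p̂) = 0.94391·0.05609 = 0.052944.
Dividing by n and taking the root: √0.000042423 = 0.0065.

SE = 0.0065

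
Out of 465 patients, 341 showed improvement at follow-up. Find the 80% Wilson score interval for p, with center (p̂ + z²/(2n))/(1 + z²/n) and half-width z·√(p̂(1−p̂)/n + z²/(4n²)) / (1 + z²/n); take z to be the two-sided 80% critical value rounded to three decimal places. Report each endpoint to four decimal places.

(0.7063, 0.7588)

Here p̂ = 341/465 = 0.73333 and z = 1.282 (z² = 1.643524).
Denominator 1 + z²/n = 1 + 1.643524/465 = 1.003534.
Center = (0.73333 + 0.001767)/1.003534 = 0.73251.
Radicand: p̂(1−p̂)/n + z²/(4n²) = 0.000420550 + 0.000001900 = 0.000422450.
Half-width = z·√(radicand)/denom = 1.282·0.020554/1.003534 = 0.02626.
CI: 0.73251 ± 0.02626 = (0.7063, 0.7588).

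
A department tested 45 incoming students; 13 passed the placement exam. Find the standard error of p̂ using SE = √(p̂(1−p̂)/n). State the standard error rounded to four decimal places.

The sample proportion is 13/45 = 0.28889.
p̂(1−p̂) = 0.28889·0.71111 = 0.205433.
Dividing by n and taking the root: √0.004565178 = 0.0676.

SE = 0.0676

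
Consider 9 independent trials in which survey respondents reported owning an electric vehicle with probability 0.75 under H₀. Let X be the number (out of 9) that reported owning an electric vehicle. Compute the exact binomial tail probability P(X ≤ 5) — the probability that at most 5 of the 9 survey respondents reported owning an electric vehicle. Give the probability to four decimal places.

X ~ Binomial(n=9, p=0.75).
P(X ≤ 5) = Σ_{j=0}^{5} C(9,j)·0.75^j·0.25^{9−j}.
= 0.000004 + 0.000103 + 0.001236 + 0.008652 + 0.038933 + 0.116798 = 0.1657.

P = 0.1657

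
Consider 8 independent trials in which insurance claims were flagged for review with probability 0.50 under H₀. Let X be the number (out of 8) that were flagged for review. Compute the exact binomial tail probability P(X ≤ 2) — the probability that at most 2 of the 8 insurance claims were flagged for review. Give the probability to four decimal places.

P = 0.1445

X ~ Binomial(n=8, p=0.50).
P(X ≤ 2) = C(8,0)·0.50^0·0.50^8 + C(8,1)·0.50^1·0.50^7 + C(8,2)·0.50^2·0.50^6.
= 0.003906 + 0.031250 + 0.109375 = 0.1445.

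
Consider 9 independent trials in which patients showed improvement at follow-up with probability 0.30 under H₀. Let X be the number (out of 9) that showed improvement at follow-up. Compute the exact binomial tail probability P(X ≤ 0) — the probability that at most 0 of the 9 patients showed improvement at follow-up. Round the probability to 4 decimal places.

P = 0.0404

X is binomial with n = 9 and p = 0.30.
P(X ≤ 0) = C(9,0)·0.30^0·0.70^9.
= 0.040354 = 0.0404.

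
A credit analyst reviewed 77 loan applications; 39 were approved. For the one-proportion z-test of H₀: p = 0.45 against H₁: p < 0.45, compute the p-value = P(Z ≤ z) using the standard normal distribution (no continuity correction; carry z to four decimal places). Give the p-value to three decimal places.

With x = 39 successes in n = 77, p̂ = 0.50649.
Under H₀, SE = √(p₀(1−p₀)/n) = √(0.45·0.55/77) = √0.003214286 = 0.056695.
z = (p̂ − p₀)/SE = (39/77 − 0.45)/0.056695 ≈ 0.9965.
From the standard normal, P(Z ≤ z) = 0.840.

p-value = 0.840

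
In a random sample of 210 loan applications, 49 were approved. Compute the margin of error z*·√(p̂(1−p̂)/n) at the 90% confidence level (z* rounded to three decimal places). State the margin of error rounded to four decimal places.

With x = 49 successes in n = 210, p̂ = 0.23333.
SE(p̂) = √(0.23333·0.76667/210) = 0.029187.
The 90% critical value is z* = 1.645.
ME = 1.645·0.029187 = 0.0480.

ME = 0.0480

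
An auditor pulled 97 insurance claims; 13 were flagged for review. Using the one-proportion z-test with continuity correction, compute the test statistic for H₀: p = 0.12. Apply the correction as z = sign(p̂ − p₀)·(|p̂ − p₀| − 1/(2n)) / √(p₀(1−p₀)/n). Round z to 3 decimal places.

z = 0.269

Sample proportion p̂ = 13/97 = 0.13402. p̂ − p₀ = 0.014021.
Continuity correction 1/(2n) = 1/194 = 0.005155.
Corrected numerator: |0.014021| − 0.005155 = 0.008866.
Under H₀, SE = √(p₀(1−p₀)/n) = √(0.12·0.88/97) = √0.001088660 = 0.032995.
z = +0.008866/0.032995 = 0.269.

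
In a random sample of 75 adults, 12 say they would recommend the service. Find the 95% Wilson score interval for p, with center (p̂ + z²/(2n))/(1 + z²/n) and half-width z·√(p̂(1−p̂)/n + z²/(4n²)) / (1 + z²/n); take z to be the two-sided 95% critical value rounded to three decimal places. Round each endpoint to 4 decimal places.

(0.0940, 0.2592)

p̂ = 12/75 = 0.16000; z = 1.960, so z² = 3.841600.
Denominator 1 + z²/n = 1 + 3.841600/75 = 1.051221.
Adjusted center: (0.16000 + z²/(2n))/1.051221 = 0.17657.
Radicand: p̂(1−p̂)/n + z²/(4n²) = 0.001792000 + 0.000170738 = 0.001962738.
Half-width = z·√(radicand)/denom = 1.960·0.044303/1.051221 = 0.08260.
Interval: 0.17657 ± 0.08260 → (0.0940, 0.2592).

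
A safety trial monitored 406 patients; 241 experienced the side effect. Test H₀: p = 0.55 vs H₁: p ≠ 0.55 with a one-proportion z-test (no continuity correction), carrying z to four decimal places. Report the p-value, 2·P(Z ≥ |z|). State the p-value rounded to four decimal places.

p-value = 0.0774

p̂ = 241/406 = 0.59360.
Null standard error: √(0.55·0.45/406) = √0.000609606 = 0.024690.
z = (p̂ − p₀)/SE = (241/406 − 0.55)/0.024690 ≈ 1.7657.
From the standard normal, 2·P(Z ≥ |z|) = 0.0774.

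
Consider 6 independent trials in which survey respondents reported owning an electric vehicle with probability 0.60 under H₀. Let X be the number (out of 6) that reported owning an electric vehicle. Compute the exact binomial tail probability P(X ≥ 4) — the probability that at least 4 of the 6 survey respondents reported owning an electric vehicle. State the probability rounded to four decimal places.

X is binomial with n = 6 and p = 0.60.
P(X ≥ 4) = C(6,4)·0.60^4·0.40^2 + C(6,5)·0.60^5·0.40^1 + C(6,6)·0.60^6·0.40^0.
= 0.311040 + 0.186624 + 0.046656 = 0.5443.

P = 0.5443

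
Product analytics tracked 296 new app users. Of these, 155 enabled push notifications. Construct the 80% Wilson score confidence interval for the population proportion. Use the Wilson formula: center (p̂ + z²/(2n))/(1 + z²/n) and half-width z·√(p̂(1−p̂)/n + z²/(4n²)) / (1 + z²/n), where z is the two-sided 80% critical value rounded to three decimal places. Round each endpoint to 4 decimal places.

(0.4864, 0.5606)

Here p̂ = 155/296 = 0.52365 and z = 1.282 (z² = 1.643524).
1 + z²/n = 1.005552.
Adjusted center: (0.52365 + z²/(2n))/1.005552 = 0.52352.
Radicand: p̂(1−p̂)/n + z²/(4n²) = 0.000842705 + 0.000004690 = 0.000847395.
Half-width = 1.282·√0.000847395/1.005552 = 0.03711.
Interval: 0.52352 ± 0.03711 → (0.4864, 0.5606).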